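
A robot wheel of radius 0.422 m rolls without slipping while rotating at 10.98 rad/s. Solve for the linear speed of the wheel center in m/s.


v = omega * r = 10.98 * 0.422 = 4.6336

4.6336 m/s


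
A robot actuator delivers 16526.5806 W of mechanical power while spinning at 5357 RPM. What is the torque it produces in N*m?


omega = 5357 * 2*pi/60 = 560.983728 rad/s
tau = P / omega = 16526.5806 / 560.983728 = 29.4600

29.4600 N*m


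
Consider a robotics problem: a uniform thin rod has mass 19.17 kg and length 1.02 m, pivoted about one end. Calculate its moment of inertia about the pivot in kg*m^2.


I = (1/3)*m*L^2 = (1/3)*19.17*1.02^2 = 6.6482

6.6482 kg*m^2


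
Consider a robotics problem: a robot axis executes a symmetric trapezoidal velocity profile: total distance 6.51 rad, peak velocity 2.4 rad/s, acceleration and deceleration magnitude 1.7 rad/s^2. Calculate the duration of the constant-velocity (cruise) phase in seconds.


t_acc = v/a = 1.411765 s, d_acc = v^2/(2a) = 1.694118 rad each
d_cruise = 6.51 - 2*1.694118 = 3.121764 rad
t_cruise = d_cruise/v = 3.121764/2.4 = 1.3007

1.3007 s


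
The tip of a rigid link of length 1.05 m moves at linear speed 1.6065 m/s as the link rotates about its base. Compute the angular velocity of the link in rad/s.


omega = v / L = 1.6065 / 1.05 = 1.5300

1.5300 rad/s


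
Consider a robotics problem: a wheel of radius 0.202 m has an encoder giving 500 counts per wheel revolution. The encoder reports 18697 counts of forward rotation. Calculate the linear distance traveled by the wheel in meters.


revs = 18697/500 = 37.394000
d = revs * 2*pi*r = 37.394000 * 2*pi*0.202 = 47.4606

47.4606 m


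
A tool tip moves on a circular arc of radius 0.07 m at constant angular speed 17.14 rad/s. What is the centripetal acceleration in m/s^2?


a_c = omega^2 * r = 17.14^2 * 0.07 = 20.5646

20.5646 m/s^2


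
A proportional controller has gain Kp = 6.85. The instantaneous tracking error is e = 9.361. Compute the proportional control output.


u_P = Kp * e = 6.85 * 9.361 = 64.1228

64.1228


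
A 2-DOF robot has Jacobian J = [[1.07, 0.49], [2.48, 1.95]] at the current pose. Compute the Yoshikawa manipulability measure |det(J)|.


det(J) = 1.07*1.95 - (0.49)*(2.48) = 0.8713
|det(J)| = 0.8713

0.8713


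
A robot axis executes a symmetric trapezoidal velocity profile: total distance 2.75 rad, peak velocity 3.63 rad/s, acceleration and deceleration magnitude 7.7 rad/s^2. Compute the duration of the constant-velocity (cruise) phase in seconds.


t_acc = v/a = 0.471429 s, d_acc = v^2/(2a) = 0.855643 rad each
d_cruise = 2.75 - 2*0.855643 = 1.038714 rad
t_cruise = d_cruise/v = 1.038714/3.63 = 0.2861

0.2861 s


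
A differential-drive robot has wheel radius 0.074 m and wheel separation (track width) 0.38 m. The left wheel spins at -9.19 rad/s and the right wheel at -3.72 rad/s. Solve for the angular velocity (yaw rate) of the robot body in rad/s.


omega = r*(wR - wL)/L = 0.074*(-3.72 - (-9.19))/0.38 = 1.0652

1.0652 rad/s


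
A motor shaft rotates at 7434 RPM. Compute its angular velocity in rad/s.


omega = 7434 * 2*pi/60 = 778.4867

778.4867 rad/s


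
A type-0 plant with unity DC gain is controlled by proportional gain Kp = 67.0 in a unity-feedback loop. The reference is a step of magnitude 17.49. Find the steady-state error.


e_ss = R/(1 + Kp) = 17.49/(1 + 67.0) = 17.49/68.0000 = 0.2572

0.2572


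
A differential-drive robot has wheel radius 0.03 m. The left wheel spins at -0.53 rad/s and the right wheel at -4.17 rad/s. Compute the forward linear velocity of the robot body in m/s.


v = r*(wR + wL)/2 = 0.03*(-4.17 + -0.53)/2 = -0.0705

-0.0705 m/s


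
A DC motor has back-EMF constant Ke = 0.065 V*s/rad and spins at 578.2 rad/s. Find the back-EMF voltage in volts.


V_emf = Ke * omega = 0.065*578.2 = 37.5830

37.5830 V


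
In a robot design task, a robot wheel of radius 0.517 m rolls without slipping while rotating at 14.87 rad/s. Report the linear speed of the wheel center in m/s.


v = omega * r = 14.87 * 0.517 = 7.6878

7.6878 m/s


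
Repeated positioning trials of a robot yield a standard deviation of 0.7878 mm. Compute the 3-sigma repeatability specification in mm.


repeatability = 3*sigma = 3*0.7878 = 2.3634

2.3634 mm


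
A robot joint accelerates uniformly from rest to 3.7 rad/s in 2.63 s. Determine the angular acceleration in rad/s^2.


alpha = delta_omega / t = 3.7 / 2.63 = 1.4068

1.4068 rad/s^2


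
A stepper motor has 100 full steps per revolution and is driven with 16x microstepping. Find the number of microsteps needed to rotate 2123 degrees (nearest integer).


step_size = 360/(100*16) = 360/1600 = 0.225000 deg
n = 2123/(360/1600) = 2123*1600/360 = 9435.5556 -> 9436

9436 steps


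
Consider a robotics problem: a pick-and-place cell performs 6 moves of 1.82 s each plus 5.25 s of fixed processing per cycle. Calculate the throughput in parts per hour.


T_cycle = 6*1.82 + 5.25 = 16.1700 s
rate = 3600/T = 222.6345

222.6345 parts/hour


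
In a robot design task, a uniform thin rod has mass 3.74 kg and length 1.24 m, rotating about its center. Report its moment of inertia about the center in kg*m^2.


I = (1/12)*m*L^2 = (1/12)*3.74*1.24^2 = 0.4792

0.4792 kg*m^2


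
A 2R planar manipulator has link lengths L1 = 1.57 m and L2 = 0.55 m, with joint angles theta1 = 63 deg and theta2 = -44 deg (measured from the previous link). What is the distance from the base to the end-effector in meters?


x = L1*cos(th1) + L2*cos(th1+th2) = 1.232800
y = L1*sin(th1) + L2*sin(th1+th2) = 1.577943
d = sqrt(x^2 + y^2) = sqrt(1.519796 + 2.489904) = 2.0024

2.0024 m


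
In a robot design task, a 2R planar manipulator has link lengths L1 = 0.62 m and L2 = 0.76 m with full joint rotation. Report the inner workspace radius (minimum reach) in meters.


r_min = |L1 - L2| = |0.62 - 0.76| = 0.1400

0.1400 m


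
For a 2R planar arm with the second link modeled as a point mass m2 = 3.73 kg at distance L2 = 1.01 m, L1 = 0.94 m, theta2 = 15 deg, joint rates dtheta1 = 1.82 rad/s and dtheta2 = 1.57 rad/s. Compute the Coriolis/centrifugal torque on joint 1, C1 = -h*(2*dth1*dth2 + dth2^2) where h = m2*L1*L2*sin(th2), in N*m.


h = m2*L1*L2*sin(th2) = 3.73*0.94*1.01*sin(15 deg) = 0.916546
C1 = -h*(2*1.82*1.57 + 1.57^2) = -0.916546*8.1797 = -7.4971

-7.4971 N*m


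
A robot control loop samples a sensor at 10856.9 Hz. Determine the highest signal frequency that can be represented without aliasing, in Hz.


f_max = f_s/2 = 10856.9/2 = 5428.4500

5428.4500 Hz


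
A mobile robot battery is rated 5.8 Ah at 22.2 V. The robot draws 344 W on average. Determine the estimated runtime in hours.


E = 5.8*22.2 = 128.7600 Wh
t = E/P = 128.7600/344 = 0.3743

0.3743 hours


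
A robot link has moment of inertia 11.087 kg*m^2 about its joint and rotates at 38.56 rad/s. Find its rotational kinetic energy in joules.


KE = (1/2)*I*omega^2 = 0.5*11.087*38.56^2 = 8242.4838

8242.4838 J


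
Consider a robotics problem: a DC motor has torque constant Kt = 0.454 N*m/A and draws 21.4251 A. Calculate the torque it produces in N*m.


tau = Kt * I = 0.454*21.4251 = 9.7270

9.7270 N*m


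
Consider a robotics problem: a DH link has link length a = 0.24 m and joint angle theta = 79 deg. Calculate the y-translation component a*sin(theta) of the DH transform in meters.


a*sin(theta) = 0.24*sin(79 deg) = 0.2356

0.2356 m


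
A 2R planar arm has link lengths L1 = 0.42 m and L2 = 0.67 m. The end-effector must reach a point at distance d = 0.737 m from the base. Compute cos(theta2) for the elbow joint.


cos(th2) = (d^2 - L1^2 - L2^2)/(2*L1*L2) = (0.737^2 - 0.42^2 - 0.67^2)/(2*0.42*0.67) = -0.1459

-0.1459


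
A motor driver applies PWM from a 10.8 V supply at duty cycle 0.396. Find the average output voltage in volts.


V_avg = V_supply * D = 10.8*0.396 = 4.2768

4.2768 V


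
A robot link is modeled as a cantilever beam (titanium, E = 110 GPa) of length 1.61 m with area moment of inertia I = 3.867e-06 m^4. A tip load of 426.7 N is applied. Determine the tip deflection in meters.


delta = F*L^3/(3*E*I) = 426.7*1.61^3/(3*1.100e+11*3.867e-06)
      = 1780.7390027/1276110 = 0.0014

0.0014 m


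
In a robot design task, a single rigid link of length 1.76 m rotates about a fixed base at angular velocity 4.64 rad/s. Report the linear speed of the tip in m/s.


v = L*omega = 1.76 * 4.64 = 8.1664

8.1664 m/s


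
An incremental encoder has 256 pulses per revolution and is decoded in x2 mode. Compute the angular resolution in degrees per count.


resolution = 360 / (PPR * 2) = 360 / 512 = 0.7031

0.7031 degrees


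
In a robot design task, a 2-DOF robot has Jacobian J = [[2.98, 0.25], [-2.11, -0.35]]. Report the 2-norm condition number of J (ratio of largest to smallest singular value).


JJ^T eigenvalues: trace(JJ^T) = 13.5175, det(JJ^T) = det(J)^2 = 0.26574025
s_max^2 = (13.5175 + sqrt(181.65984525))/2 = 13.49781235
s_min^2 = (13.5175 - sqrt(181.65984525))/2 = 0.01968765
kappa = s_max/s_min = sqrt(13.49781235/0.01968765) = 26.1839

26.1839


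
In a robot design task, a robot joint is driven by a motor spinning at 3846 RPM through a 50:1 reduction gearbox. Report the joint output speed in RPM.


omega_joint = omega_motor / N = 3846 / 50 = 76.9200

76.9200 RPM


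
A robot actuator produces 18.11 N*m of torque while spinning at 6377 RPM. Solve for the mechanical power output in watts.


omega = 6377 * 2*pi/60 = 667.797878 rad/s
P = tau * omega = 18.11 * 667.797878 = 12093.8196

12093.8196 W


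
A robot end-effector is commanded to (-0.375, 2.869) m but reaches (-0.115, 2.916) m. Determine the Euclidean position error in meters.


dx = -0.115 - (-0.375) = 0.2600, dy = 2.916 - (2.869) = 0.0470
err = sqrt(0.067600 + 0.002209) = 0.2642

0.2642 m


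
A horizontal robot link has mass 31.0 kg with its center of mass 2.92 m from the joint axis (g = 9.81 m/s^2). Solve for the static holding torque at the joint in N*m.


tau = m*g*L = 31.0 * 9.81 * 2.92 = 888.0012

888.0012 N*m


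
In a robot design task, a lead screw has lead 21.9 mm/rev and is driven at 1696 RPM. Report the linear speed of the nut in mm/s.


v = lead * (RPM/60) = 21.9*1696/60 = 619.0400

619.0400 mm/s


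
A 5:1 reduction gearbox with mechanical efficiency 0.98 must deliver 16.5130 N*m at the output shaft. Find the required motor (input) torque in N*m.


tau_in = tau_out / (N * eta) = 16.5130 / (5 * 0.98) = 3.3700

3.3700 N*m


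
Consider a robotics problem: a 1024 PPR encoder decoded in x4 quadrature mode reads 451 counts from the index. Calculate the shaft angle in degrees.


angle = counts * 360 / (PPR*4) = 451 * 360 / 4096 = 39.6387

39.6387 degrees


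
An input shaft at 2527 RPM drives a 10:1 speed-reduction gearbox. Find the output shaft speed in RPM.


omega_out = omega_in / N = 2527 / 10 = 252.7000

252.7000 RPM


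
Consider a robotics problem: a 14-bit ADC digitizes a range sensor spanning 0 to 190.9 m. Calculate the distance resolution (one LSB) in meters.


res = range / 2^n = 190.9/2^14 = 190.9/16384 = 0.0117

0.0117 m


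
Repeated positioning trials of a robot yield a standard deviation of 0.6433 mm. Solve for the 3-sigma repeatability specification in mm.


repeatability = 3*sigma = 3*0.6433 = 1.9299

1.9299 mm


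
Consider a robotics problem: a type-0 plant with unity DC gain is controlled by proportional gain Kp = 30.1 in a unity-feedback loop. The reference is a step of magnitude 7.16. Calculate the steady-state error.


e_ss = R/(1 + Kp) = 7.16/(1 + 30.1) = 7.16/31.1000 = 0.2302

0.2302


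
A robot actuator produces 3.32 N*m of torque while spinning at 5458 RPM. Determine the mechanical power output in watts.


omega = 5458 * 2*pi/60 = 571.560423 rad/s
P = tau * omega = 3.32 * 571.560423 = 1897.5806

1897.5806 W


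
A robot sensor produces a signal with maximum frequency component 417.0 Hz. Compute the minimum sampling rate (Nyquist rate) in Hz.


f_s,min = 2*f_max = 2*417.0 = 834.0000

834.0000 Hz


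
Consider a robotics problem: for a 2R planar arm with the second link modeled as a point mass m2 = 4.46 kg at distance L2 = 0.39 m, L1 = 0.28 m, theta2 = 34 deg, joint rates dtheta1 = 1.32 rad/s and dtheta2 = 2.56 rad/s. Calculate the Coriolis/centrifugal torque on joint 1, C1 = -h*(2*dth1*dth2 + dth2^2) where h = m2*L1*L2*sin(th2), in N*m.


h = m2*L1*L2*sin(th2) = 4.46*0.28*0.39*sin(34 deg) = 0.272345
C1 = -h*(2*1.32*2.56 + 2.56^2) = -0.272345*13.3120 = -3.6255

-3.6255 N*m


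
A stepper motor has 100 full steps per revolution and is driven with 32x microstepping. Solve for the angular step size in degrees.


step = 360/(100*32) = 360/3200 = 0.1125

0.1125 degrees


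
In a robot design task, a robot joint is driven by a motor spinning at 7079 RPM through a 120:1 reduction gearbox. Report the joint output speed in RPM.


omega_joint = omega_motor / N = 7079 / 120 = 58.9917

58.9917 RPM


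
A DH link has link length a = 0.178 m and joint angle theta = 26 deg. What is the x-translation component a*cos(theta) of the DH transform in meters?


a*cos(theta) = 0.178*cos(26 deg) = 0.1600

0.1600 m


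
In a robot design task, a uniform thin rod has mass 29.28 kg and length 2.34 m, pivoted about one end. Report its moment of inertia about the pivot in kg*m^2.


I = (1/3)*m*L^2 = (1/3)*29.28*2.34^2 = 53.4419

53.4419 kg*m^2


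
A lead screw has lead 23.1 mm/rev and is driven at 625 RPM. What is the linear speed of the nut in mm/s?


v = lead * (RPM/60) = 23.1*625/60 = 240.6250

240.6250 mm/s


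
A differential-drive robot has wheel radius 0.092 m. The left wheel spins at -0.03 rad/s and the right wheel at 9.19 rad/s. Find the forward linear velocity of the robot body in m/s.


v = r*(wR + wL)/2 = 0.092*(9.19 + -0.03)/2 = 0.4214

0.4214 m/s


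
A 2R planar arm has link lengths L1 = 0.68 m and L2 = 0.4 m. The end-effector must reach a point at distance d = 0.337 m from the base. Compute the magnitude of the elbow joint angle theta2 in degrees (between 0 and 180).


cos(th2) = (d^2 - L1^2 - L2^2)/(2*L1*L2) = (0.337^2 - 0.68^2 - 0.4^2)/(2*0.68*0.4) = -0.93535110
th2 = acos(-0.93535110) = 159.2849 deg

159.2849 degrees


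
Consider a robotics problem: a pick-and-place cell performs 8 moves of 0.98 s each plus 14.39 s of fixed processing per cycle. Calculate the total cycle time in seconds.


T = 8*0.98 + 14.39 = 22.2300

22.2300 s


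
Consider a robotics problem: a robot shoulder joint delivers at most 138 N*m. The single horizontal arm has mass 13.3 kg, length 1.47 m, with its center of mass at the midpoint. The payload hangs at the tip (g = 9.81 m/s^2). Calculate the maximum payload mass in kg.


tau_arm = m_arm*g*(L/2) = 13.3*9.81*1.47/2 = 95.8977 N*m
tau_payload = tau_max - tau_arm = 138 - 95.8977 = 42.1023
m_payload = tau_payload / (g*L) = 42.1023 / (9.81*1.47) = 2.9196

2.9196 kg


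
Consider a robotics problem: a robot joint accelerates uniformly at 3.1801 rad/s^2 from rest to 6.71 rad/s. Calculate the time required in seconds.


t = delta_omega / alpha = 6.71 / 3.1801 = 2.1100

2.1100 s


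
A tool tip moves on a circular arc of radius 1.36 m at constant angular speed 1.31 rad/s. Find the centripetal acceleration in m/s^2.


a_c = omega^2 * r = 1.31^2 * 1.36 = 2.3339

2.3339 m/s^2


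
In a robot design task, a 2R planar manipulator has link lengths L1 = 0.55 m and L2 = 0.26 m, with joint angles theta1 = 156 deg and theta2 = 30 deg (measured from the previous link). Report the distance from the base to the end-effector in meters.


x = L1*cos(th1) + L2*cos(th1+th2) = -0.761026
y = L1*sin(th1) + L2*sin(th1+th2) = 0.196528
d = sqrt(x^2 + y^2) = sqrt(0.579161 + 0.038623) = 0.7860

0.7860 m


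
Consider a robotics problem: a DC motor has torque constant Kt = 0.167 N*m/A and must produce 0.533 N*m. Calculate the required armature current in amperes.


I = tau / Kt = 0.533/0.167 = 3.1916

3.1916 A


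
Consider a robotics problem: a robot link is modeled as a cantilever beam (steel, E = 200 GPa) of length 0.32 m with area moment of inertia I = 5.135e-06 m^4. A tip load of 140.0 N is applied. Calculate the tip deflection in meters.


delta = F*L^3/(3*E*I) = 140.0*0.32^3/(3*2.000e+11*5.135e-06)
      = 4.58752/3081000 = 1.4890e-06

1.4890e-06 m


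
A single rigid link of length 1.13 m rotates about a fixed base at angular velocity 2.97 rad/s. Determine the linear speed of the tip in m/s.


v = L*omega = 1.13 * 2.97 = 3.3561

3.3561 m/s


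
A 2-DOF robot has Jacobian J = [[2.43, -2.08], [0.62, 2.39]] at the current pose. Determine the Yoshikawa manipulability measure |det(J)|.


det(J) = 2.43*2.39 - (-2.08)*(0.62) = 7.0973
|det(J)| = 7.0973

7.0973


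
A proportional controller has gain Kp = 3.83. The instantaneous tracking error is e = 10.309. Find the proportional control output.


u_P = Kp * e = 3.83 * 10.309 = 39.4835

39.4835


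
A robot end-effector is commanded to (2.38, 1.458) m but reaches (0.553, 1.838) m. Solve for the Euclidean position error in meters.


dx = 0.553 - (2.38) = -1.8270, dy = 1.838 - (1.458) = 0.3800
err = sqrt(3.337929 + 0.144400) = 1.8661

1.8661 m


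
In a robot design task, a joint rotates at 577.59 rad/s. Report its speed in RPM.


RPM = 577.59 * 60/(2*pi) = 5515.5782

5515.5782 RPM


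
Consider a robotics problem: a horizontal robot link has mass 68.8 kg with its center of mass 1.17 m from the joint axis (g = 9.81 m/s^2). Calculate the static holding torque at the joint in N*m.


tau = m*g*L = 68.8 * 9.81 * 1.17 = 789.6658

789.6658 N*m


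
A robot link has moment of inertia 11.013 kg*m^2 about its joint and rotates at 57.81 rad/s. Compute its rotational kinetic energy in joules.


KE = (1/2)*I*omega^2 = 0.5*11.013*57.81^2 = 18402.7015

18402.7015 J


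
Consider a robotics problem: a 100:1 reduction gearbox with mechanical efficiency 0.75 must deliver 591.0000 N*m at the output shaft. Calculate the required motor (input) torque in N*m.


tau_in = tau_out / (N * eta) = 591.0000 / (100 * 0.75) = 7.8800

7.8800 N*m


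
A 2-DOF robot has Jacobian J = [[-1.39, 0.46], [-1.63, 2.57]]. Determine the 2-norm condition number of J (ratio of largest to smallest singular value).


JJ^T eigenvalues: trace(JJ^T) = 11.4055, det(JJ^T) = det(J)^2 = 7.96650625
s_max^2 = (11.4055 + sqrt(98.21940525))/2 = 10.65803519
s_min^2 = (11.4055 - sqrt(98.21940525))/2 = 0.74746481
kappa = s_max/s_min = sqrt(10.65803519/0.74746481) = 3.7761

3.7761


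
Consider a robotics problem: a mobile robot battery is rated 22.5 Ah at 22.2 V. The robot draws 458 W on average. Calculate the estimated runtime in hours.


E = 22.5*22.2 = 499.5000 Wh
t = E/P = 499.5000/458 = 1.0906

1.0906 hours


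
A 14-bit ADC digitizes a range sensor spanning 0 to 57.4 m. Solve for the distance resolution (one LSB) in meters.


res = range / 2^n = 57.4/2^14 = 57.4/16384 = 0.0035

0.0035 m


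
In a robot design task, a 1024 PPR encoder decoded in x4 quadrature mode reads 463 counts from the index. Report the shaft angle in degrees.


angle = counts * 360 / (PPR*4) = 463 * 360 / 4096 = 40.6934

40.6934 degrees


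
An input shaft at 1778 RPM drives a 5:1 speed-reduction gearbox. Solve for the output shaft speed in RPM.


omega_out = omega_in / N = 1778 / 5 = 355.6000

355.6000 RPM


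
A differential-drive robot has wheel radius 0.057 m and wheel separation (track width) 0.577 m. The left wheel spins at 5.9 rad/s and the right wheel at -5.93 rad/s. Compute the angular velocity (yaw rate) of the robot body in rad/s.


omega = r*(wR - wL)/L = 0.057*(-5.93 - (5.9))/0.577 = -1.1686

-1.1686 rad/s


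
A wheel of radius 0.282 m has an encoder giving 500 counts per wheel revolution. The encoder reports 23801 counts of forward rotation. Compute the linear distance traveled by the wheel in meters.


revs = 23801/500 = 47.602000
d = revs * 2*pi*r = 47.602000 * 2*pi*0.282 = 84.3440

84.3440 m


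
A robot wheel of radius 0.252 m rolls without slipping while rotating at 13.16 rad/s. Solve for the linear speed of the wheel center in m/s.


v = omega * r = 13.16 * 0.252 = 3.3163

3.3163 m/s


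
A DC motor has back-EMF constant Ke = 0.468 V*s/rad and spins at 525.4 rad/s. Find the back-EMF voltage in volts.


V_emf = Ke * omega = 0.468*525.4 = 245.8872

245.8872 V


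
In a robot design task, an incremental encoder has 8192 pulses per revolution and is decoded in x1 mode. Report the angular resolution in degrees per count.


resolution = 360 / (PPR * 1) = 360 / 8192 = 0.0439

0.0439 degrees


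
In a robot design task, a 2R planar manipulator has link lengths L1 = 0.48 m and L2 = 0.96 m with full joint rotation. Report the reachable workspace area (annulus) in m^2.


r_max = L1 + L2 = 1.4400, r_min = |L1 - L2| = 0.4800
A = pi*(r_max^2 - r_min^2) = pi*(2.0736 - 0.2304) = 5.7906

5.7906 m^2


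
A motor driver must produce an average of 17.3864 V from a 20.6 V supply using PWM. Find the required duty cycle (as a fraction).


D = V_avg/V_supply = 17.3864/20.6 = 0.8440

0.8440


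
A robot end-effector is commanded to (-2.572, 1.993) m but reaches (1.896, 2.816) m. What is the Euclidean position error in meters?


dx = 1.896 - (-2.572) = 4.4680, dy = 2.816 - (1.993) = 0.8230
err = sqrt(19.963024 + 0.677329) = 4.5432

4.5432 m


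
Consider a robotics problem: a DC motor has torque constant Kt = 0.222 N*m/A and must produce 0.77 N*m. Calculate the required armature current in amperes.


I = tau / Kt = 0.77/0.222 = 3.4685

3.4685 A


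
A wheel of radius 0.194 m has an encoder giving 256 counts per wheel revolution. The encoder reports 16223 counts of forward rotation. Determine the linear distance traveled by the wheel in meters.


revs = 16223/256 = 63.371094
d = revs * 2*pi*r = 63.371094 * 2*pi*0.194 = 77.2454

77.2454 m


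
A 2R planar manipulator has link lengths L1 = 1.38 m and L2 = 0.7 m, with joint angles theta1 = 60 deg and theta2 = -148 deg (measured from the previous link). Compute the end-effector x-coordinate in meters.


x = L1*cos(th1) + L2*cos(th1+th2) = 1.38*cos(60 deg) + 0.7*cos(-88 deg) = 0.7144

0.7144 m


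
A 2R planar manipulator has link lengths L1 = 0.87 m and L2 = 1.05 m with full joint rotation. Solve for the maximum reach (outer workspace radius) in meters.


r_max = L1 + L2 = 0.87 + 1.05 = 1.9200

1.9200 m


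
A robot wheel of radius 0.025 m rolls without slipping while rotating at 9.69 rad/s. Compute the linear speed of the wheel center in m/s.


v = omega * r = 9.69 * 0.025 = 0.2422

0.2422 m/s


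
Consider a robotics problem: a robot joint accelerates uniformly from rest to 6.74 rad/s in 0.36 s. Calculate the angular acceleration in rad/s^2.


alpha = delta_omega / t = 6.74 / 0.36 = 18.7222

18.7222 rad/s^2


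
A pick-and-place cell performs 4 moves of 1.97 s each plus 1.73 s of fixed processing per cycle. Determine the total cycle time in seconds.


T = 4*1.97 + 1.73 = 9.6100

9.6100 s


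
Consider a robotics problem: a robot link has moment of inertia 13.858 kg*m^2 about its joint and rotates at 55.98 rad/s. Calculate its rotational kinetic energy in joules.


KE = (1/2)*I*omega^2 = 0.5*13.858*55.98^2 = 21713.8258

21713.8258 J


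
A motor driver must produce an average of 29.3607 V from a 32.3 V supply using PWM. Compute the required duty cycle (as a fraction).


D = V_avg/V_supply = 29.3607/32.3 = 0.9090

0.9090


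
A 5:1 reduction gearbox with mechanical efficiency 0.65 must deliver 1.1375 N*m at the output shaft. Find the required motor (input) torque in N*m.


tau_in = tau_out / (N * eta) = 1.1375 / (5 * 0.65) = 0.3500

0.3500 N*m


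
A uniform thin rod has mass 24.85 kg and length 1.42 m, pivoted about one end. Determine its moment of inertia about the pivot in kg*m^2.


I = (1/3)*m*L^2 = (1/3)*24.85*1.42^2 = 16.7025

16.7025 kg*m^2


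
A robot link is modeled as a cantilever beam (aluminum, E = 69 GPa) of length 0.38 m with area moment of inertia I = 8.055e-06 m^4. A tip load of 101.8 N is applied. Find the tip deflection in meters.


delta = F*L^3/(3*E*I) = 101.8*0.38^3/(3*6.900e+10*8.055e-06)
      = 5.5859696/1667385 = 3.3501e-06

3.3501e-06 m


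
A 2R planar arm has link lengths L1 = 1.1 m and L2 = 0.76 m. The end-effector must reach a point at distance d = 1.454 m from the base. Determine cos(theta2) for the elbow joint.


cos(th2) = (d^2 - L1^2 - L2^2)/(2*L1*L2) = (1.454^2 - 1.1^2 - 0.76^2)/(2*1.1*0.76) = 0.1953

0.1953


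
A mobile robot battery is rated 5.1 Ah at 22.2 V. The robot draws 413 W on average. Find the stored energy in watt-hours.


E = capacity * V = 5.1*22.2 = 113.2200

113.2200 Wh


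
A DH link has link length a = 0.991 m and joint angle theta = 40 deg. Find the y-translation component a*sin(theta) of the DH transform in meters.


a*sin(theta) = 0.991*sin(40 deg) = 0.6370

0.6370 m


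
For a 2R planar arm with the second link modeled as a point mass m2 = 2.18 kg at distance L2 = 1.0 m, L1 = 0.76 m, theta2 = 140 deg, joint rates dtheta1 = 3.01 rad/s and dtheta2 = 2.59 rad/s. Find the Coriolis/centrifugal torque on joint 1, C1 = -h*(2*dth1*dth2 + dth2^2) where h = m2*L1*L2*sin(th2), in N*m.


h = m2*L1*L2*sin(th2) = 2.18*0.76*1.0*sin(140 deg) = 1.064971
C1 = -h*(2*3.01*2.59 + 2.59^2) = -1.064971*22.2999 = -23.7487

-23.7487 N*m


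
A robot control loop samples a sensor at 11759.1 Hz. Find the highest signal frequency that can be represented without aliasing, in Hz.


f_max = f_s/2 = 11759.1/2 = 5879.5500

5879.5500 Hz


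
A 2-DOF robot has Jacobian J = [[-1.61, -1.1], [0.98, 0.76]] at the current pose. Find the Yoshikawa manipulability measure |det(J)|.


det(J) = -1.61*0.76 - (-1.1)*(0.98) = -0.1456
|det(J)| = 0.1456

0.1456


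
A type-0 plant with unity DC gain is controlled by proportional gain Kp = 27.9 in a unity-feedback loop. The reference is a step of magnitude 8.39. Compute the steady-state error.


e_ss = R/(1 + Kp) = 8.39/(1 + 27.9) = 8.39/28.9000 = 0.2903

0.2903


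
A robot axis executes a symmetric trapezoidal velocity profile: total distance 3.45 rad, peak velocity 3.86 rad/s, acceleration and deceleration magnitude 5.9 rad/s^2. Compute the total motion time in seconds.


t_acc = v/a = 3.86/5.9 = 0.654237 s
d_acc = v^2/(2a) = 1.262678 rad (each ramp)
d_cruise = 3.45 - 2*1.262678 = 0.924644 rad
t_cruise = 0.924644/3.86 = 0.239545 s
t_total = 2*0.654237 + 0.239545 = 1.5480

1.5480 s


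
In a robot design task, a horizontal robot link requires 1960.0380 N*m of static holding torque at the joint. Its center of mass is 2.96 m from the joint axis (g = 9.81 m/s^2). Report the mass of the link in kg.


m = tau / (g*L) = 1960.0380 / (9.81 * 2.96) = 67.5000

67.5000 kg


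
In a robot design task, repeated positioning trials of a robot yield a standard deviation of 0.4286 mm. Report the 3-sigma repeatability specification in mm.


repeatability = 3*sigma = 3*0.4286 = 1.2858

1.2858 mm


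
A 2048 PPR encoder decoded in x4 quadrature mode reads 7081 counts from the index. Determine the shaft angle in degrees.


angle = counts * 360 / (PPR*4) = 7081 * 360 / 8192 = 311.1768

311.1768 degrees


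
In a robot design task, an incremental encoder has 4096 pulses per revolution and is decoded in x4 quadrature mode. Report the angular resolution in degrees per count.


resolution = 360 / (PPR * 4) = 360 / 16384 = 0.0220

0.0220 degrees


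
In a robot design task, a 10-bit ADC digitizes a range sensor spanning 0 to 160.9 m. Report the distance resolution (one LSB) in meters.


res = range / 2^n = 160.9/2^10 = 160.9/1024 = 0.1571

0.1571 m


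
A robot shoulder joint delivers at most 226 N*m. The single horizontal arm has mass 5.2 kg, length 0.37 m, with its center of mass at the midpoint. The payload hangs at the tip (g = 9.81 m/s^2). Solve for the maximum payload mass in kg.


tau_arm = m_arm*g*(L/2) = 5.2*9.81*0.37/2 = 9.4372 N*m
tau_payload = tau_max - tau_arm = 226 - 9.4372 = 216.5628
m_payload = tau_payload / (g*L) = 216.5628 / (9.81*0.37) = 59.6641

59.6641 kg


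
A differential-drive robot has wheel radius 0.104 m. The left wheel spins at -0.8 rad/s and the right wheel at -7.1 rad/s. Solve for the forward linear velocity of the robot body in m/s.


v = r*(wR + wL)/2 = 0.104*(-7.1 + -0.8)/2 = -0.4108

-0.4108 m/s


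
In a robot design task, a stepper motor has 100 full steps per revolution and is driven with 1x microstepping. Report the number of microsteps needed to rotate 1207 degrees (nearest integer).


step_size = 360/(100*1) = 360/100 = 3.600000 deg
n = 1207/(360/100) = 1207*100/360 = 335.2778 -> 335

335 steps


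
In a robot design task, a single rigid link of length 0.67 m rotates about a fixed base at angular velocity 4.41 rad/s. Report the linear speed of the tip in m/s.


v = L*omega = 0.67 * 4.41 = 2.9547

2.9547 m/s


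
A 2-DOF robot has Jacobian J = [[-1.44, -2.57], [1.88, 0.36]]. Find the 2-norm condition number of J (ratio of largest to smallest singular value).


JJ^T eigenvalues: trace(JJ^T) = 12.3425, det(JJ^T) = det(J)^2 = 18.60369424
s_max^2 = (12.3425 + sqrt(77.92252929))/2 = 10.58493693
s_min^2 = (12.3425 - sqrt(77.92252929))/2 = 1.75756307
kappa = s_max/s_min = sqrt(10.58493693/1.75756307) = 2.4541

2.4541


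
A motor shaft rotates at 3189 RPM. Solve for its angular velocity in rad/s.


omega = 3189 * 2*pi/60 = 333.9513

333.9513 rad/s


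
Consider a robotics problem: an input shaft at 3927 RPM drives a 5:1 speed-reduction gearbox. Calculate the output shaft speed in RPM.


omega_out = omega_in / N = 3927 / 5 = 785.4000

785.4000 RPM


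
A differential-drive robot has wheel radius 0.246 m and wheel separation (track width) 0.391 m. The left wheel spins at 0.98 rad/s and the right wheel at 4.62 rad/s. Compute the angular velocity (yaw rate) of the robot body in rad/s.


omega = r*(wR - wL)/L = 0.246*(4.62 - (0.98))/0.391 = 2.2901

2.2901 rad/s


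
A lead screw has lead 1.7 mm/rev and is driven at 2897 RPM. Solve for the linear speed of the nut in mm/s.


v = lead * (RPM/60) = 1.7*2897/60 = 82.0817

82.0817 mm/s


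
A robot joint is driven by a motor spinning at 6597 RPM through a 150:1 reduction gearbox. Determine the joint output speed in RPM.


omega_joint = omega_motor / N = 6597 / 150 = 43.9800

43.9800 RPM


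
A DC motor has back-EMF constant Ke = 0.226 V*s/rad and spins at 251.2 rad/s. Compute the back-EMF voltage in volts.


V_emf = Ke * omega = 0.226*251.2 = 56.7712

56.7712 V


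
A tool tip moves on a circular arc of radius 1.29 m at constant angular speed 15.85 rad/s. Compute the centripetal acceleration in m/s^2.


a_c = omega^2 * r = 15.85^2 * 1.29 = 324.0770

324.0770 m/s^2


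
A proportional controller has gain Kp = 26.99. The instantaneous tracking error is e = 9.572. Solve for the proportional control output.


u_P = Kp * e = 26.99 * 9.572 = 258.3483

258.3483


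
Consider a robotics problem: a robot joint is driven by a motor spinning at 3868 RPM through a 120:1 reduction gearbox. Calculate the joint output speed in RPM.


omega_joint = omega_motor / N = 3868 / 120 = 32.2333

32.2333 RPM


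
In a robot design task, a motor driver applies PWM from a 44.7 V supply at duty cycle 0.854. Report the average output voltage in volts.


V_avg = V_supply * D = 44.7*0.854 = 38.1738

38.1738 V


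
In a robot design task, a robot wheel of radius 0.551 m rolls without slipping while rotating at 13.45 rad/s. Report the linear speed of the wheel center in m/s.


v = omega * r = 13.45 * 0.551 = 7.4110

7.4110 m/s


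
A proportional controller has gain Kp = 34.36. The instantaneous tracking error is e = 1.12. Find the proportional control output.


u_P = Kp * e = 34.36 * 1.12 = 38.4832

38.4832


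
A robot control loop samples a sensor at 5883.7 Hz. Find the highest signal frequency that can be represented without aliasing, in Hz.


f_max = f_s/2 = 5883.7/2 = 2941.8500

2941.8500 Hz


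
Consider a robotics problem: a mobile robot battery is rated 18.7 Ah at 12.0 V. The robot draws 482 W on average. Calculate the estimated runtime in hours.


E = 18.7*12.0 = 224.4000 Wh
t = E/P = 224.4000/482 = 0.4656

0.4656 hours


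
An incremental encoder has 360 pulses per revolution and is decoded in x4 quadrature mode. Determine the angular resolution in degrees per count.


resolution = 360 / (PPR * 4) = 360 / 1440 = 0.2500

0.2500 degrees


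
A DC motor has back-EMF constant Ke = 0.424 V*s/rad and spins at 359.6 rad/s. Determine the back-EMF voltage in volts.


V_emf = Ke * omega = 0.424*359.6 = 152.4704

152.4704 V


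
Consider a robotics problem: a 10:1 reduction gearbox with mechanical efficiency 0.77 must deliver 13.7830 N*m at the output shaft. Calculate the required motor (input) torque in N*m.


tau_in = tau_out / (N * eta) = 13.7830 / (10 * 0.77) = 1.7900

1.7900 N*m


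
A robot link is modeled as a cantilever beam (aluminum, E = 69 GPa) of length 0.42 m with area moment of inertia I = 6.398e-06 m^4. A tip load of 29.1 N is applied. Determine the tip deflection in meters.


delta = F*L^3/(3*E*I) = 29.1*0.42^3/(3*6.900e+10*6.398e-06)
      = 2.1559608/1324386 = 1.6279e-06

1.6279e-06 m


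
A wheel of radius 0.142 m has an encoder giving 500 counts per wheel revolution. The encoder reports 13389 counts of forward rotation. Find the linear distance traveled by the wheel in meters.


revs = 13389/500 = 26.778000
d = revs * 2*pi*r = 26.778000 * 2*pi*0.142 = 23.8917

23.8917 m


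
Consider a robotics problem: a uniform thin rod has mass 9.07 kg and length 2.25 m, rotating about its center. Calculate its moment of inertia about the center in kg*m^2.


I = (1/12)*m*L^2 = (1/12)*9.07*2.25^2 = 3.8264

3.8264 kg*m^2


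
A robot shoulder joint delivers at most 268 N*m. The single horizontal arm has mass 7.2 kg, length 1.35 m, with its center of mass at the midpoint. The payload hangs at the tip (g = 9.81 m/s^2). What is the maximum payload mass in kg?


tau_arm = m_arm*g*(L/2) = 7.2*9.81*1.35/2 = 47.6766 N*m
tau_payload = tau_max - tau_arm = 268 - 47.6766 = 220.3234
m_payload = tau_payload / (g*L) = 220.3234 / (9.81*1.35) = 16.6363

16.6363 kg


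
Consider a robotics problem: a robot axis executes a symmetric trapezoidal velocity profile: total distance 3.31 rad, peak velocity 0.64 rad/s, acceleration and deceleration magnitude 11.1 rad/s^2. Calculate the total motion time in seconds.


t_acc = v/a = 0.64/11.1 = 0.057658 s
d_acc = v^2/(2a) = 0.018450 rad (each ramp)
d_cruise = 3.31 - 2*0.018450 = 3.273100 rad
t_cruise = 3.273100/0.64 = 5.114219 s
t_total = 2*0.057658 + 5.114219 = 5.2295

5.2295 s


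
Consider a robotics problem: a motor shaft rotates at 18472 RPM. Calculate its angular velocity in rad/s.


omega = 18472 * 2*pi/60 = 1934.3833

1934.3833 rad/s


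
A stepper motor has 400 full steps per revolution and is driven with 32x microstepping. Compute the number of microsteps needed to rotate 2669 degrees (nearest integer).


step_size = 360/(400*32) = 360/12800 = 0.028125 deg
n = 2669/(360/12800) = 2669*12800/360 = 94897.7778 -> 94898

94898 steps


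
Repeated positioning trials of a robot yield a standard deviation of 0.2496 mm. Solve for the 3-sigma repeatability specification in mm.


repeatability = 3*sigma = 3*0.2496 = 0.7488

0.7488 mm


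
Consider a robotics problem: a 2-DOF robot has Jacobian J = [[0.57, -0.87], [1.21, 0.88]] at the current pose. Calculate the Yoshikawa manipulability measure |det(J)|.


det(J) = 0.57*0.88 - (-0.87)*(1.21) = 1.5543
|det(J)| = 1.5543

1.5543


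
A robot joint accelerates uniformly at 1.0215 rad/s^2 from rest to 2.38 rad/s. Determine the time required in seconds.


t = delta_omega / alpha = 2.38 / 1.0215 = 2.3299

2.3299 s


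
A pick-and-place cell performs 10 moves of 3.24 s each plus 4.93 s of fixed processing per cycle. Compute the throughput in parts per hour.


T_cycle = 10*3.24 + 4.93 = 37.3300 s
rate = 3600/T = 96.4372

96.4372 parts/hour


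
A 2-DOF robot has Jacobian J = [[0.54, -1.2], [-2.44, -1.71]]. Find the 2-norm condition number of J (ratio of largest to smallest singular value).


JJ^T eigenvalues: trace(JJ^T) = 10.6093, det(JJ^T) = det(J)^2 = 14.83328196
s_max^2 = (10.6093 + sqrt(53.22411865))/2 = 8.95239309
s_min^2 = (10.6093 - sqrt(53.22411865))/2 = 1.65690691
kappa = s_max/s_min = sqrt(8.95239309/1.65690691) = 2.3245

2.3245


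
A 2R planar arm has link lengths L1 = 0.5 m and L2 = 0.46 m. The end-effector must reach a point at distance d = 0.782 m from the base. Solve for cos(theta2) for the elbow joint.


cos(th2) = (d^2 - L1^2 - L2^2)/(2*L1*L2) = (0.782^2 - 0.5^2 - 0.46^2)/(2*0.5*0.46) = 0.3259

0.3259


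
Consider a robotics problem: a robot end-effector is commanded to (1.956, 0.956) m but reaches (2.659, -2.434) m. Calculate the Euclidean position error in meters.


dx = 2.659 - (1.956) = 0.7030, dy = -2.434 - (0.956) = -3.3900
err = sqrt(0.494209 + 11.492100) = 3.4621

3.4621 m


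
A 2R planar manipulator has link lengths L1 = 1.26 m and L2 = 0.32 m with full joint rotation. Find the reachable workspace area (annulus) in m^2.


r_max = L1 + L2 = 1.5800, r_min = |L1 - L2| = 0.9400
A = pi*(r_max^2 - r_min^2) = pi*(2.4964 - 0.8836) = 5.0668

5.0668 m^2


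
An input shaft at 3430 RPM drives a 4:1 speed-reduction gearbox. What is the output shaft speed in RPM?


omega_out = omega_in / N = 3430 / 4 = 857.5000

857.5000 RPM


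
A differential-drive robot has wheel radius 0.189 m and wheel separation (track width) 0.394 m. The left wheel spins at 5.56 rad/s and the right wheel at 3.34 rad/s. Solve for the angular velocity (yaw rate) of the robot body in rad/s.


omega = r*(wR - wL)/L = 0.189*(3.34 - (5.56))/0.394 = -1.0649

-1.0649 rad/s


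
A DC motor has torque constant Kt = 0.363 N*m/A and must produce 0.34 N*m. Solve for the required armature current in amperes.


I = tau / Kt = 0.34/0.363 = 0.9366

0.9366 A


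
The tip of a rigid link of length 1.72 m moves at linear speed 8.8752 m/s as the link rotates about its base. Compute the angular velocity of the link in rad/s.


omega = v / L = 8.8752 / 1.72 = 5.1600

5.1600 rad/s


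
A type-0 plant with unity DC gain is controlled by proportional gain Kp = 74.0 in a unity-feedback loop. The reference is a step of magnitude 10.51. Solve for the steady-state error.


e_ss = R/(1 + Kp) = 10.51/(1 + 74.0) = 10.51/75.0000 = 0.1401

0.1401


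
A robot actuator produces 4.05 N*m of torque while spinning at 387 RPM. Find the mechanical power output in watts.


omega = 387 * 2*pi/60 = 40.526545 rad/s
P = tau * omega = 4.05 * 40.526545 = 164.1325

164.1325 W


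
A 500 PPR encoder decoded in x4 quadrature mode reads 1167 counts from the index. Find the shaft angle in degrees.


angle = counts * 360 / (PPR*4) = 1167 * 360 / 2000 = 210.0600

210.0600 degrees


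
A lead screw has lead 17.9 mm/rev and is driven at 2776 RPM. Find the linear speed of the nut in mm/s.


v = lead * (RPM/60) = 17.9*2776/60 = 828.1733

828.1733 mm/s


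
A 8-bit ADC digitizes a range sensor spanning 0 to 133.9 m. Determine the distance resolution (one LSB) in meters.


res = range / 2^n = 133.9/2^8 = 133.9/256 = 0.5230

0.5230 m


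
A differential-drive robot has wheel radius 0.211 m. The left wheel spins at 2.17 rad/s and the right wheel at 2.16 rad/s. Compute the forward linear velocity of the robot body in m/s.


v = r*(wR + wL)/2 = 0.211*(2.16 + 2.17)/2 = 0.4568

0.4568 m/s
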